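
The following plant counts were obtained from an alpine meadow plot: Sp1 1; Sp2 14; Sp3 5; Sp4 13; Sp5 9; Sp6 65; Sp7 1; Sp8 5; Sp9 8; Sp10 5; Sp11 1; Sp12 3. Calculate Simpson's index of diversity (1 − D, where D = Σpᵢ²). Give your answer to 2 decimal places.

Total N = 1+14+5+13+9+65+1+5+8+5+1+3 = 130, so the proportions are 0.0077, 0.1077, 0.0385, 0.1, 0.0692, 0.5, 0.0077, 0.0385, 0.0615, 0.0385, 0.0077, 0.0231 (working shown to 4 dp, full precision carried).
D = 0.0077² + 0.1077² + 0.0385² + 0.1² + 0.0692² + 0.5² + 0.0077² + 0.0385² + 0.0615² + 0.0385² + 0.0077² + 0.0231² = 0.0001 + 0.0116 + 0.0015 + 0.0100 + 0.0048 + 0.2500 + 0.0001 + 0.0015 + 0.0038 + 0.0015 + 0.0001 + 0.0005 = 0.2853.
So 1 − D = 0.7147, i.e. 0.71 to 2 decimal places.

0.71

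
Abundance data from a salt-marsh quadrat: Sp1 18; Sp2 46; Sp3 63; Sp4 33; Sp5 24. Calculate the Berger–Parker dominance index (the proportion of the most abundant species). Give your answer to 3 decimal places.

0.342

Total N = 18+46+63+33+24 = 184, so the proportions are 0.09783, 0.25, 0.34239, 0.17935, 0.13043 (working shown to 5 dp, full precision carried).
The largest proportion is 0.34239, i.e. d = 0.342 to 3 decimal places.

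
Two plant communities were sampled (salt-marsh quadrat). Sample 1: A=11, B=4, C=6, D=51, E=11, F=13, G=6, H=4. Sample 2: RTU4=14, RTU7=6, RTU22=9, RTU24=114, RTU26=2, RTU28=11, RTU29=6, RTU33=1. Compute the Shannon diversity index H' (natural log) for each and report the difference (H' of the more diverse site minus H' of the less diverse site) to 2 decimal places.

Sample 1: N=106, proportions 0.1038, 0.0377, 0.0566, 0.4811, 0.1038, 0.1226, 0.0566, 0.0377, giving H' = 1.6520 (working shown to 4 dp, full precision carried).
Sample 2: N=163, proportions 0.0859, 0.0368, 0.0552, 0.6994, 0.0123, 0.0675, 0.0368, 0.0061, giving H' = 1.1311.
Difference = |1.6520 − 1.1311| = 0.5209, i.e. 0.52 to 2 decimal places.

0.52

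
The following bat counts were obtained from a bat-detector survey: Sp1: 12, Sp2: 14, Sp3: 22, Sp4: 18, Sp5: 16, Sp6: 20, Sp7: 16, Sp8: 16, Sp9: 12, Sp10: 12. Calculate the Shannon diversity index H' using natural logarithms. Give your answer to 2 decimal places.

2.28

Total N = 12+14+22+18+16+20+16+16+12+12 = 158, so the proportions are 0.0759, 0.0886, 0.1392, 0.1139, 0.1013, 0.1266, 0.1013, 0.1013, 0.0759, 0.0759 (working shown to 4 dp, full precision carried).
Each pᵢ ln pᵢ term: 0.0759×(-2.5777)=-0.1958, 0.0886×(-2.4235)=-0.2147, 0.1392×(-1.9716)=-0.2745, 0.1139×(-2.1722)=-0.2475, 0.1013×(-2.2900)=-0.2319, 0.1266×(-2.0669)=-0.2616, 0.1013×(-2.2900)=-0.2319, 0.1013×(-2.2900)=-0.2319, 0.0759×(-2.5777)=-0.1958, 0.0759×(-2.5777)=-0.1958.
Sum = -2.2814, so H' = 2.28.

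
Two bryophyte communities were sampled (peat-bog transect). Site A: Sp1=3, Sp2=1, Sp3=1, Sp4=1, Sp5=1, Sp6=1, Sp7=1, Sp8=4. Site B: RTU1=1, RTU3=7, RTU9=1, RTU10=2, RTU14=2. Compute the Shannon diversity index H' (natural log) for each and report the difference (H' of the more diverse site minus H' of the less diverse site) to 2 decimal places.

0.58

Site A: N=13, proportions 0.2308, 0.0769, 0.0769, 0.0769, 0.0769, 0.0769, 0.0769, 0.3077, giving H' = 1.8849 (working shown to 4 dp, full precision carried).
Site B: N=13, proportions 0.0769, 0.5385, 0.0769, 0.1538, 0.1538, giving H' = 1.3039.
Difference = |1.8849 − 1.3039| = 0.5810, i.e. 0.58 to 2 decimal places.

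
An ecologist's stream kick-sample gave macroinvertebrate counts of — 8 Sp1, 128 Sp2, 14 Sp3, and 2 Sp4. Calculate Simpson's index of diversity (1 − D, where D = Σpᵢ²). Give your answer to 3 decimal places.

0.279

Total N = 8+128+14+2 = 152, so the proportions are 0.05263, 0.84211, 0.09211, 0.01316 (working shown to 5 dp, full precision carried).
D = 0.05263² + 0.84211² + 0.09211² + 0.01316² = 0.00277 + 0.70914 + 0.00848 + 0.00017 = 0.72057.
So 1 − D = 0.27943, i.e. 0.279 to 3 decimal places.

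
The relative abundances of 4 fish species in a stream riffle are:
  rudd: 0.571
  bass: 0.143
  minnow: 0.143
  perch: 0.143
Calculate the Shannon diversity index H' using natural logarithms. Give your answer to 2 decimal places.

Each pᵢ ln pᵢ term (working shown to 4 dp, full precision carried): 0.571×(-0.5604)=-0.3200, 0.143×(-1.9449)=-0.2781, 0.143×(-1.9449)=-0.2781, 0.143×(-1.9449)=-0.2781.
Sum = -1.1543, so H' = 1.15.

1.15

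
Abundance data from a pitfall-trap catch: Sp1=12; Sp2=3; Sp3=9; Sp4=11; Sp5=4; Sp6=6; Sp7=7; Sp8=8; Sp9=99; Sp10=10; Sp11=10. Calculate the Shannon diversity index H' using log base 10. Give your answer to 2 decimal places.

0.73

Total N = 12+3+9+11+4+6+7+8+99+10+10 = 179, so the proportions are 0.067, 0.0168, 0.0503, 0.0615, 0.0223, 0.0335, 0.0391, 0.0447, 0.5531, 0.0559, 0.0559 (working shown to 4 dp, full precision carried).
Each pᵢ log₁₀ pᵢ term: 0.067×(-1.1737)=-0.0787, 0.0168×(-1.7757)=-0.0298, 0.0503×(-1.2986)=-0.0653, 0.0615×(-1.2115)=-0.0744, 0.0223×(-1.6508)=-0.0369, 0.0335×(-1.4747)=-0.0494, 0.0391×(-1.4078)=-0.0551, 0.0447×(-1.3498)=-0.0603, 0.5531×(-0.2572)=-0.1423, 0.0559×(-1.2529)=-0.0700, 0.0559×(-1.2529)=-0.0700.
Sum = -0.7321, so H' = 0.73.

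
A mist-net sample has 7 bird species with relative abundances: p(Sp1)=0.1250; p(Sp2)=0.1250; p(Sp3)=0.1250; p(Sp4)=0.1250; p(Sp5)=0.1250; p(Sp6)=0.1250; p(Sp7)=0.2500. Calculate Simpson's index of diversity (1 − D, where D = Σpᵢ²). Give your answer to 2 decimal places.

D = 0.125² + 0.125² + 0.125² + 0.125² + 0.125² + 0.125² + 0.25² = 0.0156 + 0.0156 + 0.0156 + 0.0156 + 0.0156 + 0.0156 + 0.0625 = 0.1562 (working shown to 4 dp, full precision carried).
So 1 − D = 0.8438, i.e. 0.84 to 2 decimal places.

0.84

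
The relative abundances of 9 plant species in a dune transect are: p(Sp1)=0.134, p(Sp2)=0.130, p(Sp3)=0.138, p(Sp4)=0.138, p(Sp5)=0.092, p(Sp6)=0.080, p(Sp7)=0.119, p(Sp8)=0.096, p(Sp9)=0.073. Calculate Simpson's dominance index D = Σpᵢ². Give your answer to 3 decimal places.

0.117

D = 0.134² + 0.13² + 0.138² + 0.138² + 0.092² + 0.08² + 0.119² + 0.096² + 0.073² = 0.01796 + 0.01690 + 0.01904 + 0.01904 + 0.00846 + 0.00640 + 0.01416 + 0.00922 + 0.00533 = 0.11651 (working shown to 5 dp, full precision carried).
To 3 decimal places, D = 0.117.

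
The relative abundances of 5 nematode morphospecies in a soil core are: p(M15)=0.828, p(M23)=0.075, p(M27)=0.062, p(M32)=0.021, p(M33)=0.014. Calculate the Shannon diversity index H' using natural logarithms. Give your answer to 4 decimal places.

Each pᵢ ln pᵢ term (working shown to 6 dp, full precision carried): 0.828×(-0.188742)=-0.156278, 0.075×(-2.590267)=-0.194270, 0.062×(-2.780621)=-0.172398, 0.021×(-3.863233)=-0.081128, 0.014×(-4.268698)=-0.059762.
Sum = -0.663837, so H' = 0.6638.

0.6638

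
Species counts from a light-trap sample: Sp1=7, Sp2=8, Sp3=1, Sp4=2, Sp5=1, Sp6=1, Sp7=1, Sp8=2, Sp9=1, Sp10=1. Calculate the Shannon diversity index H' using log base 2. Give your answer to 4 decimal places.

Total N = 7+8+1+2+1+1+1+2+1+1 = 25, so the proportions are 0.28, 0.32, 0.04, 0.08, 0.04, 0.04, 0.04, 0.08, 0.04, 0.04 (working shown to 6 dp, full precision carried).
Each pᵢ log₂ pᵢ term: 0.28×(-1.836501)=-0.514220, 0.32×(-1.643856)=-0.526034, 0.04×(-4.643856)=-0.185754, 0.08×(-3.643856)=-0.291508, 0.04×(-4.643856)=-0.185754, 0.04×(-4.643856)=-0.185754, 0.04×(-4.643856)=-0.185754, 0.08×(-3.643856)=-0.291508, 0.04×(-4.643856)=-0.185754, 0.04×(-4.643856)=-0.185754.
Sum = -2.737797, so H' = 2.7378.

2.7378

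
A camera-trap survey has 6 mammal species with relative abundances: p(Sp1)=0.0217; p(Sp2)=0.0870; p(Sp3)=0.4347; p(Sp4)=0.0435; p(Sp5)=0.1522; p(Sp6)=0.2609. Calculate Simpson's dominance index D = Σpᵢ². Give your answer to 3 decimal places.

D = 0.0217² + 0.087² + 0.4347² + 0.0435² + 0.1522² + 0.2609² = 0.00047 + 0.00757 + 0.18896 + 0.00189 + 0.02316 + 0.06807 = 0.29013 (working shown to 5 dp, full precision carried).
To 3 decimal places, D = 0.290.

0.290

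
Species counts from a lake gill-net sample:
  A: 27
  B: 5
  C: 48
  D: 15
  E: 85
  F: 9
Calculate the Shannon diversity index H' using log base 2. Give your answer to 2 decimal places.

2.06

Total N = 27+5+48+15+85+9 = 189, so the proportions are 0.1429, 0.0265, 0.254, 0.0794, 0.4497, 0.0476 (working shown to 4 dp, full precision carried).
Each pᵢ log₂ pᵢ term: 0.1429×(-2.8074)=-0.4011, 0.0265×(-5.2403)=-0.1386, 0.254×(-1.9773)=-0.5022, 0.0794×(-3.6554)=-0.2901, 0.4497×(-1.1529)=-0.5185, 0.0476×(-4.3923)=-0.2092.
Sum = -2.0596, so H' = 2.06.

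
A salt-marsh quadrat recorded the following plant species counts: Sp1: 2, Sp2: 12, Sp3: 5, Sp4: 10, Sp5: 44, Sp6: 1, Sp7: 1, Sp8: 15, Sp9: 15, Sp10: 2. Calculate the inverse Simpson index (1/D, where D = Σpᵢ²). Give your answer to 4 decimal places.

4.2961

Total N = 2+12+5+10+44+1+1+15+15+2 = 107, so the proportions are 0.01869159, 0.11214953, 0.04672897, 0.09345794, 0.41121495, 0.00934579, 0.00934579, 0.14018692, 0.14018692, 0.01869159 (working shown to 8 dp, full precision carried).
D = 0.01869159² + 0.11214953² + 0.04672897² + 0.09345794² + 0.41121495² + 0.00934579² + 0.00934579² + 0.14018692² + 0.14018692² + 0.01869159² = 0.00034938 + 0.01257752 + 0.00218360 + 0.00873439 + 0.16909774 + 0.00008734 + 0.00008734 + 0.01965237 + 0.01965237 + 0.00034938 = 0.23277142.
So 1/D = 4.296060, i.e. 4.2961 to 4 decimal places.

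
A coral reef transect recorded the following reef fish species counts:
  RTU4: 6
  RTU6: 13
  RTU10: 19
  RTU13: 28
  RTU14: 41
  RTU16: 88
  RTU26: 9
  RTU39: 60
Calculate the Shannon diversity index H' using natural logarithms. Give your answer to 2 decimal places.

Total N = 6+13+19+28+41+88+9+60 = 264, so the proportions are 0.0227, 0.0492, 0.072, 0.1061, 0.1553, 0.3333, 0.0341, 0.2273 (working shown to 4 dp, full precision carried).
Each pᵢ ln pᵢ term: 0.0227×(-3.7842)=-0.0860, 0.0492×(-3.0110)=-0.1483, 0.072×(-2.6315)=-0.1894, 0.1061×(-2.2437)=-0.2380, 0.1553×(-1.8624)=-0.2892, 0.3333×(-1.0986)=-0.3662, 0.0341×(-3.3787)=-0.1152, 0.2273×(-1.4816)=-0.3367.
Sum = -1.7690, so H' = 1.77.

1.77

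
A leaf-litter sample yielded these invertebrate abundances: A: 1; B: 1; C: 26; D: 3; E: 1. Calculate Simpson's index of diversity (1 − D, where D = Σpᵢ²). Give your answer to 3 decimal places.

Total N = 1+1+26+3+1 = 32, so the proportions are 0.03125, 0.03125, 0.8125, 0.09375, 0.03125 (working shown to 5 dp, full precision carried).
D = 0.03125² + 0.03125² + 0.8125² + 0.09375² + 0.03125² = 0.00098 + 0.00098 + 0.66016 + 0.00879 + 0.00098 = 0.67188.
So 1 − D = 0.32812, i.e. 0.328 to 3 decimal places.

0.328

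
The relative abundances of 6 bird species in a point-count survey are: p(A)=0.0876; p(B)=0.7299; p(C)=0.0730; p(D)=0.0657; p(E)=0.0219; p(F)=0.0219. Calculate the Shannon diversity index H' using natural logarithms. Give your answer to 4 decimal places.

Each pᵢ ln pᵢ term (working shown to 6 dp, full precision carried): 0.0876×(-2.434974)=-0.213304, 0.7299×(-0.314848)=-0.229807, 0.073×(-2.617296)=-0.191063, 0.0657×(-2.722656)=-0.178879, 0.0219×(-3.821269)=-0.083686, 0.0219×(-3.821269)=-0.083686.
Sum = -0.980424, so H' = 0.9804.

0.9804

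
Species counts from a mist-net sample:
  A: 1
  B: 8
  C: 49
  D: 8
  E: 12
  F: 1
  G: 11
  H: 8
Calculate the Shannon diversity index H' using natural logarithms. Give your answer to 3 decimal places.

Total N = 1+8+49+8+12+1+11+8 = 98, so the proportions are 0.0102, 0.08163, 0.5, 0.08163, 0.12245, 0.0102, 0.11224, 0.08163 (working shown to 5 dp, full precision carried).
Each pᵢ ln pᵢ term: 0.0102×(-4.58497)=-0.04679, 0.08163×(-2.50553)=-0.20453, 0.5×(-0.69315)=-0.34657, 0.08163×(-2.50553)=-0.20453, 0.12245×(-2.10006)=-0.25715, 0.0102×(-4.58497)=-0.04679, 0.11224×(-2.18707)=-0.24549, 0.08163×(-2.50553)=-0.20453.
Sum = -1.55638, so H' = 1.556.

1.556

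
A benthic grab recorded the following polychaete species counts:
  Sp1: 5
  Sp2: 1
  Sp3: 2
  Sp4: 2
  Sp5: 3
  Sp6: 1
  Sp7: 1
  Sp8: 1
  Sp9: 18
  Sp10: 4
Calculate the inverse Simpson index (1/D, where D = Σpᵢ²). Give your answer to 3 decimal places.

Total N = 5+1+2+2+3+1+1+1+18+4 = 38, so the proportions are 0.1315789, 0.0263158, 0.0526316, 0.0526316, 0.0789474, 0.0263158, 0.0263158, 0.0263158, 0.4736842, 0.1052632 (working shown to 7 dp, full precision carried).
D = 0.1315789² + 0.0263158² + 0.0526316² + 0.0526316² + 0.0789474² + 0.0263158² + 0.0263158² + 0.0263158² + 0.4736842² + 0.1052632² = 0.0173130 + 0.0006925 + 0.0027701 + 0.0027701 + 0.0062327 + 0.0006925 + 0.0006925 + 0.0006925 + 0.2243767 + 0.0110803 = 0.2673130.
So 1/D = 3.74093, i.e. 3.741 to 3 decimal places.

3.741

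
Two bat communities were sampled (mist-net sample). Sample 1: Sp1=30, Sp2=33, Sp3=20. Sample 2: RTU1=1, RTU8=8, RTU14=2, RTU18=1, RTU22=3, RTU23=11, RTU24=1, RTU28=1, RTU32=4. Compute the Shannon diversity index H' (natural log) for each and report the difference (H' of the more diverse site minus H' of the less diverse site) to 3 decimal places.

Sample 1: N=83, proportions 0.36144578, 0.39759036, 0.24096386, giving H' = 1.07745125 (working shown to 8 dp, full precision carried).
Sample 2: N=32, proportions 0.03125, 0.25, 0.0625, 0.03125, 0.09375, 0.34375, 0.03125, 0.03125, 0.125, giving H' = 1.80199562.
Difference = |1.07745125 − 1.80199562| = 0.72454437, i.e. 0.725 to 3 decimal places.

0.725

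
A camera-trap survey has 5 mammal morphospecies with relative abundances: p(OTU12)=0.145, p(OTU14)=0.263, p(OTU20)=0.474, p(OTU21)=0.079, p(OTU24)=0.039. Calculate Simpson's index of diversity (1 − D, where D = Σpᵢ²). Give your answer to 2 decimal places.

0.68

D = 0.145² + 0.263² + 0.474² + 0.079² + 0.039² = 0.0210 + 0.0692 + 0.2247 + 0.0062 + 0.0015 = 0.3226 (working shown to 4 dp, full precision carried).
So 1 − D = 0.6774, i.e. 0.68 to 2 decimal places.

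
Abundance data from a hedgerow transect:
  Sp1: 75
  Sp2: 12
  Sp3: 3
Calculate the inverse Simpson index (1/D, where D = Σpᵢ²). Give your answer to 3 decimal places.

Total N = 75+12+3 = 90, so the proportions are 0.833333, 0.133333, 0.033333 (working shown to 6 dp, full precision carried).
D = 0.833333² + 0.133333² + 0.033333² = 0.694444 + 0.017778 + 0.001111 = 0.713333.
So 1/D = 1.40187, i.e. 1.402 to 3 decimal places.

1.402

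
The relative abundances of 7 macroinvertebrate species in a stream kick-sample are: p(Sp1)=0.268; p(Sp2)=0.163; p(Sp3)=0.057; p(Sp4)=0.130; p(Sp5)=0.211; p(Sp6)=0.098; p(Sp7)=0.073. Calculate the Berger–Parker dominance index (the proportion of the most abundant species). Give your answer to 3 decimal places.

The largest proportion is 0.268, i.e. d = 0.268 to 3 decimal places.

0.268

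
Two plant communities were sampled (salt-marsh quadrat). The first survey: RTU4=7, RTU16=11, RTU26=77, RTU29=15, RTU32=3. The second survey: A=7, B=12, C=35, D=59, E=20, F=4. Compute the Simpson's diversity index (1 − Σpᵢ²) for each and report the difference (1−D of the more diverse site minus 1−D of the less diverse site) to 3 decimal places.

0.213

The first survey: N=113, proportions 0.06195, 0.09735, 0.68142, 0.13274, 0.02655, giving 1−D = 0.50403 (working shown to 5 dp, full precision carried).
The second survey: N=137, proportions 0.05109, 0.08759, 0.25547, 0.43066, 0.14599, 0.0292, giving 1−D = 0.71682.
Difference = |0.50403 − 0.71682| = 0.21279, i.e. 0.213 to 3 decimal places.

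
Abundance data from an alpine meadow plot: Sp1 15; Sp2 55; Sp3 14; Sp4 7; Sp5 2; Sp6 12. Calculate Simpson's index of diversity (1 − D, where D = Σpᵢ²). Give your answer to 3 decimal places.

Total N = 15+55+14+7+2+12 = 105, so the proportions are 0.14286, 0.52381, 0.13333, 0.06667, 0.01905, 0.11429 (working shown to 5 dp, full precision carried).
D = 0.14286² + 0.52381² + 0.13333² + 0.06667² + 0.01905² + 0.11429² = 0.02041 + 0.27438 + 0.01778 + 0.00444 + 0.00036 + 0.01306 = 0.33043.
So 1 − D = 0.66957, i.e. 0.670 to 3 decimal places.

0.670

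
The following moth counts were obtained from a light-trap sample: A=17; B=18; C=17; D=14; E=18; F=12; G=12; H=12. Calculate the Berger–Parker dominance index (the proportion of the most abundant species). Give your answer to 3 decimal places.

0.150

Total N = 17+18+17+14+18+12+12+12 = 120, so the proportions are 0.14167, 0.15, 0.14167, 0.11667, 0.15, 0.1, 0.1, 0.1 (working shown to 5 dp, full precision carried).
The largest proportion is 0.15, i.e. d = 0.150 to 3 decimal places.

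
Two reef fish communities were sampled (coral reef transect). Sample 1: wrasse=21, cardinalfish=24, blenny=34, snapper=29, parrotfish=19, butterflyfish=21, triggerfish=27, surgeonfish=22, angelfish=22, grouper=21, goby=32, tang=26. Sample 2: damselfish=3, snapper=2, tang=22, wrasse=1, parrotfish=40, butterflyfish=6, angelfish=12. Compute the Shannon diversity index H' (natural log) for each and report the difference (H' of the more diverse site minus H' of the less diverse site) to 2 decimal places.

Sample 1: N=298, proportions 0.0705, 0.0805, 0.1141, 0.0973, 0.0638, 0.0705, 0.0906, 0.0738, 0.0738, 0.0705, 0.1074, 0.0872, giving H' = 2.4683 (working shown to 4 dp, full precision carried).
Sample 2: N=86, proportions 0.0349, 0.0233, 0.2558, 0.0116, 0.4651, 0.0698, 0.1395, giving H' = 1.4217.
Difference = |2.4683 − 1.4217| = 1.0466, i.e. 1.05 to 2 decimal places.

1.05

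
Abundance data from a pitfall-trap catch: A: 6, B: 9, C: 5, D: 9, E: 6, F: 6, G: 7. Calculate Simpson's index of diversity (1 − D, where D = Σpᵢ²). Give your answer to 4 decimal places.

Total N = 6+9+5+9+6+6+7 = 48, so the proportions are 0.125, 0.1875, 0.104167, 0.1875, 0.125, 0.125, 0.145833 (working shown to 6 dp, full precision carried).
D = 0.125² + 0.1875² + 0.104167² + 0.1875² + 0.125² + 0.125² + 0.145833² = 0.015625 + 0.035156 + 0.010851 + 0.035156 + 0.015625 + 0.015625 + 0.021267 = 0.149306.
So 1 − D = 0.850694, i.e. 0.8507 to 4 decimal places.

0.8507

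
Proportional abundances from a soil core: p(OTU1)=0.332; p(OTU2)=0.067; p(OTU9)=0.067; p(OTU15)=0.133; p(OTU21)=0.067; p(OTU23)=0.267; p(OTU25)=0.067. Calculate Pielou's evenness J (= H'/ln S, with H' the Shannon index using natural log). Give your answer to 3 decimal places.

H' = −Σ pᵢ ln pᵢ = −((-0.36607) + (-0.18111) + (-0.18111) + (-0.26832) + (-0.18111) + (-0.35258) + (-0.18111)) = 1.71138 (working shown to 5 dp, full precision carried).
With S = 7 species, ln S = 1.94591, so J = 1.71138/1.94591 = 0.87948, i.e. 0.879 to 3 decimal places.

0.879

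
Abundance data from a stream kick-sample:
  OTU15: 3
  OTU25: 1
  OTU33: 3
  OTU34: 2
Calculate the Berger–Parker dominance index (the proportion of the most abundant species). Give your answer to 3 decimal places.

Total N = 3+1+3+2 = 9, so the proportions are 0.33333, 0.11111, 0.33333, 0.22222 (working shown to 5 dp, full precision carried).
The largest proportion is 0.33333, i.e. d = 0.333 to 3 decimal places.

0.333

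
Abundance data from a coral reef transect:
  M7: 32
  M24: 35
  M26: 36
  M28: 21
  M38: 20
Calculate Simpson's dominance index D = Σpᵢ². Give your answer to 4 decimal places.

Total N = 32+35+36+21+20 = 144, so the proportions are 0.222222, 0.243056, 0.25, 0.145833, 0.138889 (working shown to 6 dp, full precision carried).
D = 0.222222² + 0.243056² + 0.25² + 0.145833² + 0.138889² = 0.049383 + 0.059076 + 0.062500 + 0.021267 + 0.019290 = 0.211516.
To 4 decimal places, D = 0.2115.

0.2115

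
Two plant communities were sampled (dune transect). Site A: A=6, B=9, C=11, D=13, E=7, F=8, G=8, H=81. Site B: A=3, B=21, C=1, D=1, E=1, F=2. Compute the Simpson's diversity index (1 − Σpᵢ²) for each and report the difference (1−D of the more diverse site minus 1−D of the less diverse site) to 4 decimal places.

0.1940

Site A: N=143, proportions 0.041958, 0.062937, 0.076923, 0.090909, 0.048951, 0.055944, 0.055944, 0.566434, giving 1−D = 0.650594 (working shown to 6 dp, full precision carried).
Site B: N=29, proportions 0.103448, 0.724138, 0.034483, 0.034483, 0.034483, 0.068966, giving 1−D = 0.456599.
Difference = |0.650594 − 0.456599| = 0.193995, i.e. 0.1940 to 4 decimal places.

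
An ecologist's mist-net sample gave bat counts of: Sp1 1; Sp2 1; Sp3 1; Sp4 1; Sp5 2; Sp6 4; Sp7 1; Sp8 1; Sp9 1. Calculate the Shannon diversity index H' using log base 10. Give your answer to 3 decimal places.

0.882

Total N = 1+1+1+1+2+4+1+1+1 = 13, so the proportions are 0.07692, 0.07692, 0.07692, 0.07692, 0.15385, 0.30769, 0.07692, 0.07692, 0.07692 (working shown to 5 dp, full precision carried).
Each pᵢ log₁₀ pᵢ term: 0.07692×(-1.11394)=-0.08569, 0.07692×(-1.11394)=-0.08569, 0.07692×(-1.11394)=-0.08569, 0.07692×(-1.11394)=-0.08569, 0.15385×(-0.81291)=-0.12506, 0.30769×(-0.51188)=-0.15750, 0.07692×(-1.11394)=-0.08569, 0.07692×(-1.11394)=-0.08569, 0.07692×(-1.11394)=-0.08569.
Sum = -0.88238, so H' = 0.882.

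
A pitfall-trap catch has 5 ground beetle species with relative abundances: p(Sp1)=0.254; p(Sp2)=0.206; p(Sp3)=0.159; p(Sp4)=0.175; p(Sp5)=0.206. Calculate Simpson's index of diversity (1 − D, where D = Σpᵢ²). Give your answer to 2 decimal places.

D = 0.254² + 0.206² + 0.159² + 0.175² + 0.206² = 0.0645 + 0.0424 + 0.0253 + 0.0306 + 0.0424 = 0.2053 (working shown to 4 dp, full precision carried).
So 1 − D = 0.7947, i.e. 0.79 to 2 decimal places.

0.79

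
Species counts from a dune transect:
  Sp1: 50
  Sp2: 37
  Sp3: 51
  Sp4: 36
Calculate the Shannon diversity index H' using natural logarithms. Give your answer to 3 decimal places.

1.373

Total N = 50+37+51+36 = 174, so the proportions are 0.28736, 0.21264, 0.2931, 0.2069 (working shown to 5 dp, full precision carried).
Each pᵢ ln pᵢ term: 0.28736×(-1.24703)=-0.35834, 0.21264×(-1.54814)=-0.32920, 0.2931×(-1.22723)=-0.35971, 0.2069×(-1.57554)=-0.32597.
Sum = -1.37322, so H' = 1.373.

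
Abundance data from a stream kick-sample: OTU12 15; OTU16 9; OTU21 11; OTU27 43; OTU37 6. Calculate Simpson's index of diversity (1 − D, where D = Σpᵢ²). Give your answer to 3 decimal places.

Total N = 15+9+11+43+6 = 84, so the proportions are 0.17857, 0.10714, 0.13095, 0.5119, 0.07143 (working shown to 5 dp, full precision carried).
D = 0.17857² + 0.10714² + 0.13095² + 0.5119² + 0.07143² = 0.03189 + 0.01148 + 0.01715 + 0.26205 + 0.00510 = 0.32766.
So 1 − D = 0.67234, i.e. 0.672 to 3 decimal places.

0.672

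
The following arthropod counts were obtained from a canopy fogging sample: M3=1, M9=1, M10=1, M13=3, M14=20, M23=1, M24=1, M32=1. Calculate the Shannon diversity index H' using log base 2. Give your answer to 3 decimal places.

1.713

Total N = 1+1+1+3+20+1+1+1 = 29, so the proportions are 0.03448, 0.03448, 0.03448, 0.10345, 0.68966, 0.03448, 0.03448, 0.03448 (working shown to 5 dp, full precision carried).
Each pᵢ log₂ pᵢ term: 0.03448×(-4.85798)=-0.16752, 0.03448×(-4.85798)=-0.16752, 0.03448×(-4.85798)=-0.16752, 0.10345×(-3.27302)=-0.33859, 0.68966×(-0.53605)=-0.36969, 0.03448×(-4.85798)=-0.16752, 0.03448×(-4.85798)=-0.16752, 0.03448×(-4.85798)=-0.16752.
Sum = -1.71338, so H' = 1.713.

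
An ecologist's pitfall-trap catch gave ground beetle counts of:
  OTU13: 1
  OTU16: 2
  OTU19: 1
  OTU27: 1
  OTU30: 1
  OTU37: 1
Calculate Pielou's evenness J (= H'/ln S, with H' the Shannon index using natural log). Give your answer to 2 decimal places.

0.98

Total N = 1+2+1+1+1+1 = 7, so the proportions are 0.1429, 0.2857, 0.1429, 0.1429, 0.1429, 0.1429 (working shown to 4 dp, full precision carried).
H' = −Σ pᵢ ln pᵢ = −((-0.2780) + (-0.3579) + (-0.2780) + (-0.2780) + (-0.2780) + (-0.2780)) = 1.7479.
With S = 6 species, ln S = 1.7918, so J = 1.7479/1.7918 = 0.9755, i.e. 0.98 to 2 decimal places.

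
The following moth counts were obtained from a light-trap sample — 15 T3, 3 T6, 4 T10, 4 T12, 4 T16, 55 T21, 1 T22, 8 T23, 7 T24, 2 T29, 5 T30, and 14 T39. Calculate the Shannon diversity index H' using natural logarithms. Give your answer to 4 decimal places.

Total N = 15+3+4+4+4+55+1+8+7+2+5+14 = 122, so the proportions are 0.122951, 0.02459, 0.032787, 0.032787, 0.032787, 0.45082, 0.008197, 0.065574, 0.057377, 0.016393, 0.040984, 0.114754 (working shown to 6 dp, full precision carried).
Each pᵢ ln pᵢ term: 0.122951×(-2.095971)=-0.257701, 0.02459×(-3.705409)=-0.091117, 0.032787×(-3.417727)=-0.112057, 0.032787×(-3.417727)=-0.112057, 0.032787×(-3.417727)=-0.112057, 0.45082×(-0.796688)=-0.359163, 0.008197×(-4.804021)=-0.039377, 0.065574×(-2.724580)=-0.178661, 0.057377×(-2.858111)=-0.163990, 0.016393×(-4.110874)=-0.067391, 0.040984×(-3.194583)=-0.130926, 0.114754×(-2.164964)=-0.248438.
Sum = -1.872934, so H' = 1.8729.

1.8729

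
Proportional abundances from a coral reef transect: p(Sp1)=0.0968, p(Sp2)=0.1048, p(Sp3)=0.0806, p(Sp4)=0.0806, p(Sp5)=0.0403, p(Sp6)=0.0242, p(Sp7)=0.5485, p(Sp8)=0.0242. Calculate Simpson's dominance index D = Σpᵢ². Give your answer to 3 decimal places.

D = 0.0968² + 0.1048² + 0.0806² + 0.0806² + 0.0403² + 0.0242² + 0.5485² + 0.0242² = 0.00937 + 0.01098 + 0.00650 + 0.00650 + 0.00162 + 0.00059 + 0.30085 + 0.00059 = 0.33699 (working shown to 5 dp, full precision carried).
To 3 decimal places, D = 0.337.

0.337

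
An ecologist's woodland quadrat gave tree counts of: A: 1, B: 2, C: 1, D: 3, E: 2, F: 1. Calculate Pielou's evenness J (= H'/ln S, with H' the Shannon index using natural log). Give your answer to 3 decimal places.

0.946

Total N = 1+2+1+3+2+1 = 10, so the proportions are 0.1, 0.2, 0.1, 0.3, 0.2, 0.1 (working shown to 5 dp, full precision carried).
H' = −Σ pᵢ ln pᵢ = −((-0.23026) + (-0.32189) + (-0.23026) + (-0.36119) + (-0.32189) + (-0.23026)) = 1.69574.
With S = 6 species, ln S = 1.79176, so J = 1.69574/1.79176 = 0.94641, i.e. 0.946 to 3 decimal places.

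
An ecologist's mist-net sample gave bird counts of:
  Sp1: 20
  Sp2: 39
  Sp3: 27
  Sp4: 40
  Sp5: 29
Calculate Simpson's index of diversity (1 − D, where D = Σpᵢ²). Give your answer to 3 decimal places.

0.788

Total N = 20+39+27+40+29 = 155, so the proportions are 0.12903, 0.25161, 0.17419, 0.25806, 0.1871 (working shown to 5 dp, full precision carried).
D = 0.12903² + 0.25161² + 0.17419² + 0.25806² + 0.1871² = 0.01665 + 0.06331 + 0.03034 + 0.06660 + 0.03501 = 0.21190.
So 1 − D = 0.78810, i.e. 0.788 to 3 decimal places.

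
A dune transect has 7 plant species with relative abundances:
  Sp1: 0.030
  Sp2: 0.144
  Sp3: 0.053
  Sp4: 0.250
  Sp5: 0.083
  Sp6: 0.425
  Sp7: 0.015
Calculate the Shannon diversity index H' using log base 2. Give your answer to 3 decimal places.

2.193

Each pᵢ log₂ pᵢ term (working shown to 5 dp, full precision carried): 0.03×(-5.05889)=-0.15177, 0.144×(-2.79586)=-0.40260, 0.053×(-4.23786)=-0.22461, 0.25×(-2.00000)=-0.50000, 0.083×(-3.59074)=-0.29803, 0.425×(-1.23447)=-0.52465, 0.015×(-6.05889)=-0.09088.
Sum = -2.19254, so H' = 2.193.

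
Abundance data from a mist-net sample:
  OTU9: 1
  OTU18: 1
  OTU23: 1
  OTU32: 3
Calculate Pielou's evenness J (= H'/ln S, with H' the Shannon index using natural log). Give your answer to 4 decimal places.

0.8962

Total N = 1+1+1+3 = 6, so the proportions are 0.166667, 0.166667, 0.166667, 0.5 (working shown to 6 dp, full precision carried).
H' = −Σ pᵢ ln pᵢ = −((-0.298627) + (-0.298627) + (-0.298627) + (-0.346574)) = 1.242453.
With S = 4 species, ln S = 1.386294, so J = 1.242453/1.386294 = 0.896241, i.e. 0.8962 to 4 decimal places.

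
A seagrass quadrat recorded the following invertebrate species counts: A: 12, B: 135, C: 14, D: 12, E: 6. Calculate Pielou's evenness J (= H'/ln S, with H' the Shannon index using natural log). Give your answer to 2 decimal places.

Total N = 12+135+14+12+6 = 179, so the proportions are 0.067, 0.7542, 0.0782, 0.067, 0.0335 (working shown to 4 dp, full precision carried).
H' = −Σ pᵢ ln pᵢ = −((-0.1812) + (-0.2128) + (-0.1993) + (-0.1812) + (-0.1138)) = 0.8882.
With S = 5 species, ln S = 1.6094, so J = 0.8882/1.6094 = 0.5519, i.e. 0.55 to 2 decimal places.

0.55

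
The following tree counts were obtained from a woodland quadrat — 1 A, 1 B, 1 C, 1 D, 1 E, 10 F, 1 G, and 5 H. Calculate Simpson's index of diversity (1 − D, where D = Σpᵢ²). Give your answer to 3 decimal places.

0.703

Total N = 1+1+1+1+1+10+1+5 = 21, so the proportions are 0.04762, 0.04762, 0.04762, 0.04762, 0.04762, 0.47619, 0.04762, 0.2381 (working shown to 5 dp, full precision carried).
D = 0.04762² + 0.04762² + 0.04762² + 0.04762² + 0.04762² + 0.47619² + 0.04762² + 0.2381² = 0.00227 + 0.00227 + 0.00227 + 0.00227 + 0.00227 + 0.22676 + 0.00227 + 0.05669 = 0.29705.
So 1 − D = 0.70295, i.e. 0.703 to 3 decimal places.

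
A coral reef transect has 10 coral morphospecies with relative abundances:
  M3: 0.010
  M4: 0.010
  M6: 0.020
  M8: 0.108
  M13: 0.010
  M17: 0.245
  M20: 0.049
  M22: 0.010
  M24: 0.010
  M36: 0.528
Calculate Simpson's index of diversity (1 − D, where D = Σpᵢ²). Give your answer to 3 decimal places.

D = 0.01² + 0.01² + 0.02² + 0.108² + 0.01² + 0.245² + 0.049² + 0.01² + 0.01² + 0.528² = 0.00010 + 0.00010 + 0.00040 + 0.01166 + 0.00010 + 0.06002 + 0.00240 + 0.00010 + 0.00010 + 0.27878 = 0.35377 (working shown to 5 dp, full precision carried).
So 1 − D = 0.64623, i.e. 0.646 to 3 decimal places.

0.646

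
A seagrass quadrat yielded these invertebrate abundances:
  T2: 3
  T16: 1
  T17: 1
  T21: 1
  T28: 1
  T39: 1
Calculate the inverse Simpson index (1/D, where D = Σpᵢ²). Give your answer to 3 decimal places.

4.571

Total N = 3+1+1+1+1+1 = 8, so the proportions are 0.375, 0.125, 0.125, 0.125, 0.125, 0.125 (working shown to 7 dp, full precision carried).
D = 0.375² + 0.125² + 0.125² + 0.125² + 0.125² + 0.125² = 0.1406250 + 0.0156250 + 0.0156250 + 0.0156250 + 0.0156250 + 0.0156250 = 0.2187500.
So 1/D = 4.57143, i.e. 4.571 to 3 decimal places.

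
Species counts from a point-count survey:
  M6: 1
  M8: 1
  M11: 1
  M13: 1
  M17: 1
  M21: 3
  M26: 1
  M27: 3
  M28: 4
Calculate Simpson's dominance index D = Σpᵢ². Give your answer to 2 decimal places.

Total N = 1+1+1+1+1+3+1+3+4 = 16, so the proportions are 0.0625, 0.0625, 0.0625, 0.0625, 0.0625, 0.1875, 0.0625, 0.1875, 0.25 (working shown to 4 dp, full precision carried).
D = 0.0625² + 0.0625² + 0.0625² + 0.0625² + 0.0625² + 0.1875² + 0.0625² + 0.1875² + 0.25² = 0.0039 + 0.0039 + 0.0039 + 0.0039 + 0.0039 + 0.0352 + 0.0039 + 0.0352 + 0.0625 = 0.1562.
To 2 decimal places, D = 0.16.

0.16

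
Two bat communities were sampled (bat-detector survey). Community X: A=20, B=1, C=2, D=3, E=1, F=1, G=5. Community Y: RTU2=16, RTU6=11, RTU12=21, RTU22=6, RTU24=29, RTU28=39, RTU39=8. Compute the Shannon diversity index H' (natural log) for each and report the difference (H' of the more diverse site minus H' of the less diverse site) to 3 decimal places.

Community X: N=33, proportions 0.60606, 0.0303, 0.06061, 0.09091, 0.0303, 0.0303, 0.15152, giving H' = 1.29518 (working shown to 5 dp, full precision carried).
Community Y: N=130, proportions 0.12308, 0.08462, 0.16154, 0.04615, 0.22308, 0.3, 0.06154, giving H' = 1.77069.
Difference = |1.29518 − 1.77069| = 0.47551, i.e. 0.476 to 3 decimal places.

0.476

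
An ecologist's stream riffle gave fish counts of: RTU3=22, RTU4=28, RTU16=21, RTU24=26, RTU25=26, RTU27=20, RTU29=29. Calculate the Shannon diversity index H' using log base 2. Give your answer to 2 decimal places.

2.79

Total N = 22+28+21+26+26+20+29 = 172, so the proportions are 0.1279, 0.1628, 0.1221, 0.1512, 0.1512, 0.1163, 0.1686 (working shown to 4 dp, full precision carried).
Each pᵢ log₂ pᵢ term: 0.1279×(-2.9668)=-0.3795, 0.1628×(-2.6189)=-0.4263, 0.1221×(-3.0339)=-0.3704, 0.1512×(-2.7258)=-0.4120, 0.1512×(-2.7258)=-0.4120, 0.1163×(-3.1043)=-0.3610, 0.1686×(-2.5683)=-0.4330.
Sum = -2.7943, so H' = 2.79.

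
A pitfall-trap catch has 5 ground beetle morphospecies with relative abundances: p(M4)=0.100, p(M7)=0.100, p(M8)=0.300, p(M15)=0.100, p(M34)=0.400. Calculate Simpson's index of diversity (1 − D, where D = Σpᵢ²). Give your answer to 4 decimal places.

0.7200

D = 0.1² + 0.1² + 0.3² + 0.1² + 0.4² = 0.010000 + 0.010000 + 0.090000 + 0.010000 + 0.160000 = 0.280000 (working shown to 6 dp, full precision carried).
So 1 − D = 0.720000, i.e. 0.7200 to 4 decimal places.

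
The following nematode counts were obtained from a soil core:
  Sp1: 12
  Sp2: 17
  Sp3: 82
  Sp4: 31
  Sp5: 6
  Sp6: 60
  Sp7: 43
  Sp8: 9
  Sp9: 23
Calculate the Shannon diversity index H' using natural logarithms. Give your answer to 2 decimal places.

Total N = 12+17+82+31+6+60+43+9+23 = 283, so the proportions are 0.0424, 0.0601, 0.2898, 0.1095, 0.0212, 0.212, 0.1519, 0.0318, 0.0813 (working shown to 4 dp, full precision carried).
Each pᵢ ln pᵢ term: 0.0424×(-3.1605)=-0.1340, 0.0601×(-2.8122)=-0.1689, 0.2898×(-1.2387)=-0.3589, 0.1095×(-2.2115)=-0.2422, 0.0212×(-3.8537)=-0.0817, 0.212×(-1.5511)=-0.3289, 0.1519×(-1.8842)=-0.2863, 0.0318×(-3.4482)=-0.1097, 0.0813×(-2.5100)=-0.2040.
Sum = -1.9146, so H' = 1.91.

1.91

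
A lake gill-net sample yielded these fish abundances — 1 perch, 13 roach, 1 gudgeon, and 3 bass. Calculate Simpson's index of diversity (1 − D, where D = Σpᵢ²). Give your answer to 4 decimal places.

Total N = 1+13+1+3 = 18, so the proportions are 0.055556, 0.722222, 0.055556, 0.166667 (working shown to 6 dp, full precision carried).
D = 0.055556² + 0.722222² + 0.055556² + 0.166667² = 0.003086 + 0.521605 + 0.003086 + 0.027778 = 0.555556.
So 1 − D = 0.444444, i.e. 0.4444 to 4 decimal places.

0.4444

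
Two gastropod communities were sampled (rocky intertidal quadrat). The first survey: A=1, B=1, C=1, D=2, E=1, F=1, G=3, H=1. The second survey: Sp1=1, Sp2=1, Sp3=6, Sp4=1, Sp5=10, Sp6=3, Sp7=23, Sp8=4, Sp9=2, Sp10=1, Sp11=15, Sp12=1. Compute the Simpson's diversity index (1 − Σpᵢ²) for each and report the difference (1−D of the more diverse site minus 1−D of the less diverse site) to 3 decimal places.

0.043

The first survey: N=11, proportions 0.090909, 0.090909, 0.090909, 0.181818, 0.090909, 0.090909, 0.272727, 0.090909, giving 1−D = 0.842975 (working shown to 6 dp, full precision carried).
The second survey: N=68, proportions 0.014706, 0.014706, 0.088235, 0.014706, 0.147059, 0.044118, 0.338235, 0.058824, 0.029412, 0.014706, 0.220588, 0.014706, giving 1−D = 0.800173.
Difference = |0.842975 − 0.800173| = 0.042802, i.e. 0.043 to 3 decimal places.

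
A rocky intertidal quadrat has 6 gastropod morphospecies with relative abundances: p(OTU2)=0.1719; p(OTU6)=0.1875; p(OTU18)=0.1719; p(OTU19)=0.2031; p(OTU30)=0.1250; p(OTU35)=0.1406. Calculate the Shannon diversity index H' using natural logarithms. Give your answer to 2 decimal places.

1.78

Each pᵢ ln pᵢ term (working shown to 4 dp, full precision carried): 0.1719×(-1.7608)=-0.3027, 0.1875×(-1.6740)=-0.3139, 0.1719×(-1.7608)=-0.3027, 0.2031×(-1.5941)=-0.3238, 0.125×(-2.0794)=-0.2599, 0.1406×(-1.9618)=-0.2758.
Sum = -1.7788, so H' = 1.78.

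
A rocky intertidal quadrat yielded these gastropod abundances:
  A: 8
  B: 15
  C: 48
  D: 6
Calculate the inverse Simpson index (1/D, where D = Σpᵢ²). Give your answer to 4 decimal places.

2.2552

Total N = 8+15+48+6 = 77, so the proportions are 0.1038961, 0.1948052, 0.6233766, 0.0779221 (working shown to 7 dp, full precision carried).
D = 0.1038961² + 0.1948052² + 0.6233766² + 0.0779221² = 0.0107944 + 0.0379491 + 0.3885984 + 0.0060719 = 0.4434137.
So 1/D = 2.255230, i.e. 2.2552 to 4 decimal places.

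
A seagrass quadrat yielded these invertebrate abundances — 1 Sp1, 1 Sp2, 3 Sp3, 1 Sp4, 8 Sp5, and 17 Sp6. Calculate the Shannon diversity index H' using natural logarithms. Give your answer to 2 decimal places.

Total N = 1+1+3+1+8+17 = 31, so the proportions are 0.0323, 0.0323, 0.0968, 0.0323, 0.2581, 0.5484 (working shown to 4 dp, full precision carried).
Each pᵢ ln pᵢ term: 0.0323×(-3.4340)=-0.1108, 0.0323×(-3.4340)=-0.1108, 0.0968×(-2.3354)=-0.2260, 0.0323×(-3.4340)=-0.1108, 0.2581×(-1.3545)=-0.3496, 0.5484×(-0.6008)=-0.3295.
Sum = -1.2373, so H' = 1.24.

1.24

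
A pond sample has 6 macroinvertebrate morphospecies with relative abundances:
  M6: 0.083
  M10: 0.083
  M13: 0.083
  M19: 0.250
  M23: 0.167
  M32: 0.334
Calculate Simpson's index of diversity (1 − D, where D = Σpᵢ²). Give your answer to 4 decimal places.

0.7774

D = 0.083² + 0.083² + 0.083² + 0.25² + 0.167² + 0.334² = 0.006889 + 0.006889 + 0.006889 + 0.062500 + 0.027889 + 0.111556 = 0.222612 (working shown to 6 dp, full precision carried).
So 1 − D = 0.777388, i.e. 0.7774 to 4 decimal places.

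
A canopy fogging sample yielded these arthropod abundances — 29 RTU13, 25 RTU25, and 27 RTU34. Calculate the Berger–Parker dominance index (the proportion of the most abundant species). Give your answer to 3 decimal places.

Total N = 29+25+27 = 81, so the proportions are 0.35802, 0.30864, 0.33333 (working shown to 5 dp, full precision carried).
The largest proportion is 0.35802, i.e. d = 0.358 to 3 decimal places.

0.358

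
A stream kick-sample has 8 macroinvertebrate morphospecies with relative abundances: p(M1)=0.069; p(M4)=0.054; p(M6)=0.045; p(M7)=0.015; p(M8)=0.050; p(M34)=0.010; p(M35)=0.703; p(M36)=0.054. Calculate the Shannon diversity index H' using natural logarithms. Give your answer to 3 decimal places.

1.146

Each pᵢ ln pᵢ term (working shown to 5 dp, full precision carried): 0.069×(-2.67365)=-0.18448, 0.054×(-2.91877)=-0.15761, 0.045×(-3.10109)=-0.13955, 0.015×(-4.19971)=-0.06300, 0.05×(-2.99573)=-0.14979, 0.01×(-4.60517)=-0.04605, 0.703×(-0.35240)=-0.24774, 0.054×(-2.91877)=-0.15761.
Sum = -1.14583, so H' = 1.146.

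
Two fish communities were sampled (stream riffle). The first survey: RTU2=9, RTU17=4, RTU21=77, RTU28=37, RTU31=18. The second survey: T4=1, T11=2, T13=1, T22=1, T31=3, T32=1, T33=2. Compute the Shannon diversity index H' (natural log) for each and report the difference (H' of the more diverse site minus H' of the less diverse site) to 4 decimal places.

0.6310

The first survey: N=145, proportions 0.062069, 0.027586, 0.531034, 0.255172, 0.124138, giving H' = 1.215190 (working shown to 6 dp, full precision carried).
The second survey: N=11, proportions 0.090909, 0.181818, 0.090909, 0.090909, 0.272727, 0.090909, 0.181818, giving H' = 1.846220.
Difference = |1.215190 − 1.846220| = 0.631030, i.e. 0.6310 to 4 decimal places.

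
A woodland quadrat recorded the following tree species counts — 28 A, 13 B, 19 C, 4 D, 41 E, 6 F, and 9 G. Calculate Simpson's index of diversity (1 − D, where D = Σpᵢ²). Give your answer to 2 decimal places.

0.78

Total N = 28+13+19+4+41+6+9 = 120, so the proportions are 0.2333, 0.1083, 0.1583, 0.0333, 0.3417, 0.05, 0.075 (working shown to 4 dp, full precision carried).
D = 0.2333² + 0.1083² + 0.1583² + 0.0333² + 0.3417² + 0.05² + 0.075² = 0.0544 + 0.0117 + 0.0251 + 0.0011 + 0.1167 + 0.0025 + 0.0056 = 0.2172.
So 1 − D = 0.7828, i.e. 0.78 to 2 decimal places.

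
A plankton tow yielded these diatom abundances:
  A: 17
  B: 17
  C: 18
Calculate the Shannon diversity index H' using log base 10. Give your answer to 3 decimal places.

Total N = 17+17+18 = 52, so the proportions are 0.32692, 0.32692, 0.34615 (working shown to 5 dp, full precision carried).
Each pᵢ log₁₀ pᵢ term: 0.32692×(-0.48555)=-0.15874, 0.32692×(-0.48555)=-0.15874, 0.34615×(-0.46073)=-0.15948.
Sum = -0.47696, so H' = 0.477.

0.477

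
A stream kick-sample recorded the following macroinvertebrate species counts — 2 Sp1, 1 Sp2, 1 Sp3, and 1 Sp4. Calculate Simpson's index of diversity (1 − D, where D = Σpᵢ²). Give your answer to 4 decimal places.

0.7200

Total N = 2+1+1+1 = 5, so the proportions are 0.4, 0.2, 0.2, 0.2 (working shown to 6 dp, full precision carried).
D = 0.4² + 0.2² + 0.2² + 0.2² = 0.160000 + 0.040000 + 0.040000 + 0.040000 = 0.280000.
So 1 − D = 0.720000, i.e. 0.7200 to 4 decimal places.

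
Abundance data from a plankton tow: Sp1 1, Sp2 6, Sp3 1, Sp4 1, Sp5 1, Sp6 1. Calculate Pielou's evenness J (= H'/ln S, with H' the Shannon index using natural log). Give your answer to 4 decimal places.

0.7928

Total N = 1+6+1+1+1+1 = 11, so the proportions are 0.090909, 0.545455, 0.090909, 0.090909, 0.090909, 0.090909 (working shown to 6 dp, full precision carried).
H' = −Σ pᵢ ln pᵢ = −((-0.217990) + (-0.330620) + (-0.217990) + (-0.217990) + (-0.217990) + (-0.217990)) = 1.420572.
With S = 6 species, ln S = 1.791759, so J = 1.420572/1.791759 = 0.792836, i.e. 0.7928 to 4 decimal places.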